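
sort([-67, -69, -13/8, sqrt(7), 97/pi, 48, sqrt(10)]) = [-69, -67, -13/8, sqrt(7), sqrt(10), 97/pi, 48]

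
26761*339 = 9071979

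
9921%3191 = 348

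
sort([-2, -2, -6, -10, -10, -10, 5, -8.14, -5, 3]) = [-10, -10, -10, -8.14, -6, -5, -2, -2, 3, 5]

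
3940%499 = 447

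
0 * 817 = 0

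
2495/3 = 831 + 2/3 ≈ 831.67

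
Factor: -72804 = -1*2^2*3^1*6067^1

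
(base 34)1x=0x43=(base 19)3a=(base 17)3g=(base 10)67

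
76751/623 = 123 + 122/623 ≈ 123.20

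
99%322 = 99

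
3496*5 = 17480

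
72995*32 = 2335840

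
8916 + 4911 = 13827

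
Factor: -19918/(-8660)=2^(-1)*5^(-1)*23^1=23/10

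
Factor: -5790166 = -1 * 2^1 * 17^1 * 170299^1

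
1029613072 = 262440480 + 767172592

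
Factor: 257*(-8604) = -1*2^2*3^2*239^1*257^1 = -2211228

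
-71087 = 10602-81689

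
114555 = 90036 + 24519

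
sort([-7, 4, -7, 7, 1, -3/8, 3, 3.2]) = [-7, -7, -3/8, 1, 3, 3.2, 4, 7]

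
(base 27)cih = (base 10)9251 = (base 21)kkb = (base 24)g1b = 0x2423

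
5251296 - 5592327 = -341031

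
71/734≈0.0967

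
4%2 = 0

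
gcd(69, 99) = 3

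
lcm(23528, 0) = 0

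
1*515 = 515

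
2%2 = 0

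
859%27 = 22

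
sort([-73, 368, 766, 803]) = [-73, 368, 766, 803]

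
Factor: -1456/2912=-1 * 2^ (-1)=-1/2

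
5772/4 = 1443 = 1443.00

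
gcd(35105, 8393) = 7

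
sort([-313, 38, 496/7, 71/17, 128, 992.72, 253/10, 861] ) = [-313, 71/17, 253/10, 38, 496/7, 128, 861, 992.72] 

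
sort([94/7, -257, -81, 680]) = [-257, -81, 94/7, 680]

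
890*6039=5374710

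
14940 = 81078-66138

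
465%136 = 57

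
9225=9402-177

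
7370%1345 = 645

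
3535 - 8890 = -5355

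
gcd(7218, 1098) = 18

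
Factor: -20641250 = -1*2^1*5^4*7^2*337^1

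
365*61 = 22265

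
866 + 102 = 968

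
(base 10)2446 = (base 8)4616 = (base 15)ad1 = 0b100110001110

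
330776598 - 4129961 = 326646637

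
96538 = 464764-368226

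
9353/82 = 114 + 5/82≈114.06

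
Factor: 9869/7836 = 2^ (-2)*3^ (-1)*71^1*139^1*653^ (-1)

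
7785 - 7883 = -98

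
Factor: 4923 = 3^2 * 547^1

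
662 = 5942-5280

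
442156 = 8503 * 52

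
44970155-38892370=6077785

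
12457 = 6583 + 5874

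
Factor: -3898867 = -1 * 7^1 * 556981^1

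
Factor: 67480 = 2^3 * 5^1 * 7^1 * 241^1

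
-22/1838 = -11/919 ≈ -0.0120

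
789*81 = 63909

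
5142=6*857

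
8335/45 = 185+2/9 ≈ 185.22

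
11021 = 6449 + 4572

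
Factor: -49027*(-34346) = 2^1*11^1*13^1*1321^1*4457^1 = 1683881342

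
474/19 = 24 + 18/19 ≈ 24.95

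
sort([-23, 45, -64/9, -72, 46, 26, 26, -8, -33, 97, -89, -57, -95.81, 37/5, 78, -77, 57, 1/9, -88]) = [-95.81, -89, -88, -77, -72, -57, -33, -23, -8, -64/9, 1/9, 37/5, 26, 26, 45, 46, 57, 78, 97]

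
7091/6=1181+5/6 ≈ 1181.83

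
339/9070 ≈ 0.0374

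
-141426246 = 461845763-603272009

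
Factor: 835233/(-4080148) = -1 * 2^(-2) * 3^1 * 7^1 * 31^1 * 1283^1 * 1020037^(-1)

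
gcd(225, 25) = 25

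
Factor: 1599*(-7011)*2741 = -1*3^3*13^1*19^1*41^2*2741^1 = -30728224449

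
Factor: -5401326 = -1 * 2^1 * 3^1 * 7^1 * 128603^1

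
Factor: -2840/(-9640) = 71^1*241^(-1) = 71/241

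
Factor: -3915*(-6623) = 3^3*5^1*29^1*37^1*179^1 = 25929045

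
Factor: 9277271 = 89^1 * 104239^1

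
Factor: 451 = 11^1*41^1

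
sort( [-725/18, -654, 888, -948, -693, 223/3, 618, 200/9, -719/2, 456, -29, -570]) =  [-948, -693, -654, -570, -719/2, -725/18, -29, 200/9, 223/3, 456, 618, 888]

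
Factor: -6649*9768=-1*2^3*3^1*11^1*37^1*61^1*109^1=-64947432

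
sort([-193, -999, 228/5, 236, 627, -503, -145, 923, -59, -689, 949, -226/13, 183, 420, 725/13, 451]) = [-999, -689, -503, -193, -145, -59, -226/13, 228/5, 725/13, 183, 236, 420, 451, 627, 923, 949]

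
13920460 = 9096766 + 4823694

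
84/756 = 1/9 ≈ 0.111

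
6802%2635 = 1532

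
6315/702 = 8 + 233/234 ≈ 9.00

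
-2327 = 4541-6868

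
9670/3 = 3223 + 1/3 ≈ 3223.33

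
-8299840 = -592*14020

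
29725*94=2794150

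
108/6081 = 36/2027 ≈ 0.0178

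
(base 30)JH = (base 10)587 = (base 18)1EB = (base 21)16K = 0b1001001011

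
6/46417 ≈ 0.000129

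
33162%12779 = 7604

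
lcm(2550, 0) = 0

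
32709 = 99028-66319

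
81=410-329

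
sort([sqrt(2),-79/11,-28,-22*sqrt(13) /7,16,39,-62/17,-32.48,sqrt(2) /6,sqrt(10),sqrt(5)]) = [-32.48,-28,-22*sqrt(13) /7,-79/11,-62/17,sqrt(2) /6,sqrt(2),sqrt(5),sqrt(10),16,39]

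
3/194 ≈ 0.0155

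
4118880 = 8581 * 480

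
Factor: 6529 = 6529^1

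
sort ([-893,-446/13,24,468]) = [-893,-446/13,24,468]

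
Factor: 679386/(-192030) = -1 * 5^(-1) * 37^(-1) * 173^(-1) * 199^1 * 569^1 = -113231/32005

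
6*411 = 2466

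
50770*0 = 0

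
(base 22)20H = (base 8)1731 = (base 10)985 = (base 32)UP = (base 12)6A1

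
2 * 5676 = 11352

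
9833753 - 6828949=3004804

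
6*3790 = 22740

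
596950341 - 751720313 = -154769972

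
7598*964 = 7324472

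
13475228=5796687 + 7678541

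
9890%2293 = 718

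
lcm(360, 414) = 8280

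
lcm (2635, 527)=2635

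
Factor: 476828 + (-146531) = 3^1*11^1*10009^1 = 330297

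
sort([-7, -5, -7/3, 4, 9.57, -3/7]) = [-7, -5, -7/3, -3/7, 4, 9.57]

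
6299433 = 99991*63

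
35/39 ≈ 0.897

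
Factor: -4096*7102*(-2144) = 2^18*53^1*67^2 = 62368514048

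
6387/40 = 159 + 27/40 ≈ 159.68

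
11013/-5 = -2202 - 3/5 = -2202.60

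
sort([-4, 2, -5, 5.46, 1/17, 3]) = [-5, -4, 1/17, 2, 3, 5.46]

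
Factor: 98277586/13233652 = 2^(-1)*11^1*19^(-1)*31^(-1)*41^(-1)*137^(-1)*1933^1*2311^1 = 49138793/6616826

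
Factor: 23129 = 101^1*229^1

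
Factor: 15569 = 15569^1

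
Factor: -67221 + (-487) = -1*2^2*16927^1 = -67708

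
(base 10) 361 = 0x169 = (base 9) 441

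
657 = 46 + 611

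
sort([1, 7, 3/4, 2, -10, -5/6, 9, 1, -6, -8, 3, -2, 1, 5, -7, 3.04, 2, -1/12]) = [-10, -8, -7, -6, -2, -5/6, -1/12, 3/4, 1, 1, 1, 2, 2, 3, 3.04, 5, 7, 9]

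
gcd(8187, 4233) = 3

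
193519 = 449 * 431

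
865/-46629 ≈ -0.0186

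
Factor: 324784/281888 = 2^(-1)*23^(-1)*53^1 = 53/46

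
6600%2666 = 1268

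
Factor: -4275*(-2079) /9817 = 3^5*5^2*7^1*11^1*19^1*9817^(-1) = 8887725/9817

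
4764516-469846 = 4294670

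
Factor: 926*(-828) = -1*2^3*3^2*23^1*463^1 = -766728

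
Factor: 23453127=3^2 * 1301^1 * 2003^1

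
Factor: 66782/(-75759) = -1*2^1*3^(-1)*25253^(-1)*33391^1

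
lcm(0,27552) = 0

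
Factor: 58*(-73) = -1*2^1*29^1*73^1 = -4234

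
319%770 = 319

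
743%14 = 1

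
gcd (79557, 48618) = 3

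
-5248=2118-7366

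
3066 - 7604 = -4538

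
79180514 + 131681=79312195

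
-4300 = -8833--4533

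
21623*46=994658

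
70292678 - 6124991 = 64167687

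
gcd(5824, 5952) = 64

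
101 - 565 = -464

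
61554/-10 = -30777/5 = -6155.40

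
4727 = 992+3735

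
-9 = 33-42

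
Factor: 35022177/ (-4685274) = -1*2^ (-1)*11^ (-1)*23663^ (-1)*3891353^1 = -3891353/520586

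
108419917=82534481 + 25885436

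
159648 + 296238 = 455886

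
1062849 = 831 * 1279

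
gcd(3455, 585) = 5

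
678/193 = 3+99/193 ≈ 3.51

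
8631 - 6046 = 2585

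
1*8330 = 8330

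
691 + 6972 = 7663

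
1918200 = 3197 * 600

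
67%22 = 1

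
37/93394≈0.000396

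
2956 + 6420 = 9376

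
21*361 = 7581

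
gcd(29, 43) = 1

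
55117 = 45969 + 9148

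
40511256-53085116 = -12573860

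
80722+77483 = 158205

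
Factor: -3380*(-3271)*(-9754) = -1*2^3*5^1*13^2*3271^1*4877^1 = -107840028920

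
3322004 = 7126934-3804930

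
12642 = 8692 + 3950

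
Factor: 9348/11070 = 2^1 * 3^ (-2) * 5^ (-1) * 19^1 = 38/45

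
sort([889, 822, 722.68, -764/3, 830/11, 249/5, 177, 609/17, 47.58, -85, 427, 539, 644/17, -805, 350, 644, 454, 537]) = [-805, -764/3, -85, 609/17, 644/17, 47.58, 249/5, 830/11, 177, 350, 427, 454, 537, 539, 644, 722.68, 822, 889]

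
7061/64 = 110+21/64 ≈ 110.33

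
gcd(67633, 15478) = 1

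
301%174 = 127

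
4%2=0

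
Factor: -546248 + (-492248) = -1*2^5*17^1*23^1*83^1 = -1038496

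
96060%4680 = 2460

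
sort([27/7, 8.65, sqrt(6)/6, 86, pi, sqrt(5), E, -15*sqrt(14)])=[-15*sqrt(14), sqrt(6)/6, sqrt(5), E, pi, 27/7, 8.65, 86]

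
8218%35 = 28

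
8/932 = 2/233 ≈ 0.00858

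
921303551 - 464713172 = 456590379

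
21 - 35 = -14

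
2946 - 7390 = -4444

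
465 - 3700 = -3235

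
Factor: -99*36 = -1*2^2*3^4*11^1 = -3564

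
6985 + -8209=-1224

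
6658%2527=1604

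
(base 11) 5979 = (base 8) 17226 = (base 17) 1a1a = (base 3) 101202000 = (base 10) 7830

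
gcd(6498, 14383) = 19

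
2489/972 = 2 + 545/972 ≈ 2.56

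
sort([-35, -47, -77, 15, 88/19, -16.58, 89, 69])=[-77, -47, -35, -16.58, 88/19, 15, 69, 89]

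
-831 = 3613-4444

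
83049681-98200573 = -15150892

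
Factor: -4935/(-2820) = 2^(-2)*7^1 = 7/4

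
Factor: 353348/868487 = 2^2 * 88337^1 * 868487^(-1)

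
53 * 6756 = 358068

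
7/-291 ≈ -0.0241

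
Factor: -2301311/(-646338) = 2^(-1) * 3^(-1) * 7^(-1) * 11^(-1) * 23^1 * 1399^(-1) * 100057^1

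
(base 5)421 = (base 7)216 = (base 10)111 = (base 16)6f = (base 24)4f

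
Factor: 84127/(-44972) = -1*2^(-2)*11243^(-1)*84127^1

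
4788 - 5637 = -849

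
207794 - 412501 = -204707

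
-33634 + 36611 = 2977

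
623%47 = 12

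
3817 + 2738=6555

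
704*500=352000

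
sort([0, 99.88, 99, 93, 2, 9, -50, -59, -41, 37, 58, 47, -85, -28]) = [-85, -59, -50, -41, -28, 0, 2, 9, 37, 47, 58, 93, 99, 99.88]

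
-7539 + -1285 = -8824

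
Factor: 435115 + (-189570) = 5^1*49109^1 = 245545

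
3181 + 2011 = 5192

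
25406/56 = 453+19/28 ≈ 453.68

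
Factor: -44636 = -1*2^2*11159^1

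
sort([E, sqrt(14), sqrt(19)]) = [E, sqrt(14), sqrt(19)]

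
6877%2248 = 133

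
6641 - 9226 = -2585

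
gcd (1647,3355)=61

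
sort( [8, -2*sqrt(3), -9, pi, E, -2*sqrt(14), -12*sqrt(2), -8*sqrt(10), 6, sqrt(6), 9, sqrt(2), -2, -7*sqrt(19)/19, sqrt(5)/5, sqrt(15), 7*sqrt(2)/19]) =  [-8*sqrt(10), -12*sqrt(2), -9, -2*sqrt(14), -2*sqrt(3), -2, -7*sqrt(19)/19, sqrt(5)/5, 7*sqrt(2)/19, sqrt(2), sqrt(6), E, pi, sqrt(15), 6, 8, 9]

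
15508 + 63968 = 79476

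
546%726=546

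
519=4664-4145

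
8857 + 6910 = 15767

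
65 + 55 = 120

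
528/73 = 7 + 17/73 ≈ 7.23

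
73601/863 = 85 + 246/863 ≈ 85.29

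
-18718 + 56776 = 38058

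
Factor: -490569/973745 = -1 * 3^1 * 5^(-1) * 17^1 * 9619^1 * 194749^(-1)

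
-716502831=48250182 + -764753013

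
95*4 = 380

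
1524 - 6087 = -4563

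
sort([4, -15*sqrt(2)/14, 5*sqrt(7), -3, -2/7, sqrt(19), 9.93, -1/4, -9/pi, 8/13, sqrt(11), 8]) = [-3, -9/pi, -15*sqrt(2)/14, -2/7, -1/4, 8/13, sqrt(11), 4, sqrt(19), 8, 9.93, 5*sqrt(7)]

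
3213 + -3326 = -113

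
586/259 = 2+68/259 ≈ 2.26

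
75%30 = 15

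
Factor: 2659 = 2659^1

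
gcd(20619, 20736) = 9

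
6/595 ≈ 0.0101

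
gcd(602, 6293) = 7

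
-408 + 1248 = 840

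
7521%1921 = 1758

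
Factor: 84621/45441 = 3^(-4) * 11^(-1) * 17^(-1) * 67^1 * 421^1 = 28207/15147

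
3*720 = 2160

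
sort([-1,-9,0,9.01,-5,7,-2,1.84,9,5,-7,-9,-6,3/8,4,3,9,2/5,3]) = [-9,-9,-7,-6,-5,-2,-1,0,3/8,2/5,1.84,3,3,4,5,7,9,9,9.01]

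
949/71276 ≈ 0.0133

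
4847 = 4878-31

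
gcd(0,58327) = 58327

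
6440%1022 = 308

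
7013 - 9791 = -2778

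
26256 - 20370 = 5886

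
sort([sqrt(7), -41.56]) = [-41.56, sqrt(7)]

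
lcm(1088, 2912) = 99008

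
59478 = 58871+607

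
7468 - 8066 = -598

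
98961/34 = 2910 + 21/34 ≈ 2910.62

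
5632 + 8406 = 14038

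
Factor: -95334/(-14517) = 2^1 * 3^(-1) * 1613^(-1) * 15889^1 = 31778/4839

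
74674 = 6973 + 67701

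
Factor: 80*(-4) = -1*2^6*5^1 = -320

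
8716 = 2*4358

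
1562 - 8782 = -7220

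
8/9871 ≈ 0.000810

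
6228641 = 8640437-2411796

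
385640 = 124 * 3110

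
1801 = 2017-216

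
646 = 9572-8926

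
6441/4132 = 1 + 2309/4132 ≈ 1.56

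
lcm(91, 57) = 5187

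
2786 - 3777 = -991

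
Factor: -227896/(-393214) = 2^2 * 61^1 * 421^(-1) = 244/421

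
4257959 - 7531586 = -3273627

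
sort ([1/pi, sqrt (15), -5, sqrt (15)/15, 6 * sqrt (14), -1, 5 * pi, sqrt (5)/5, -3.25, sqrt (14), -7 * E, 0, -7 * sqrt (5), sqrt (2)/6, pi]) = [-7 * E, -7 * sqrt (5), -5, -3.25, -1, 0, sqrt (2)/6, sqrt (15)/15, 1/pi, sqrt (5)/5, pi, sqrt (14), sqrt (15), 5 * pi, 6 * sqrt (14)]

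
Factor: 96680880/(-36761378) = -1*2^3*3^2*5^1*17^(-2)*47^1*2857^1*63601^(-1) = -48340440/18380689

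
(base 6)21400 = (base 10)2952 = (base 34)2is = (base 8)5610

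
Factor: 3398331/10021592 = 2^(-3) * 3^1 * 7^(-1) * 67^(-1) * 353^1 * 2671^(-1) * 3209^1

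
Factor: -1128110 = -1 * 2^1 * 5^1 * 97^1 * 1163^1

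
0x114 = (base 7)543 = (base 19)ea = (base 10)276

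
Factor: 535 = 5^1 * 107^1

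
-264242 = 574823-839065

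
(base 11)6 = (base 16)6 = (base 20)6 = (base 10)6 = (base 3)20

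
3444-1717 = 1727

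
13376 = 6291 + 7085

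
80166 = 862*93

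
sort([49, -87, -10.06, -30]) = [-87, -30, -10.06, 49]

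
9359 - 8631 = 728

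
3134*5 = 15670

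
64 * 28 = 1792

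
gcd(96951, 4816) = 1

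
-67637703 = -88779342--21141639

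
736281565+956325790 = 1692607355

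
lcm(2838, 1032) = 11352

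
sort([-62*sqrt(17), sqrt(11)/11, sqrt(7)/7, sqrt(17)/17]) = [-62*sqrt(17), sqrt(17)/17, sqrt(11)/11, sqrt(7)/7]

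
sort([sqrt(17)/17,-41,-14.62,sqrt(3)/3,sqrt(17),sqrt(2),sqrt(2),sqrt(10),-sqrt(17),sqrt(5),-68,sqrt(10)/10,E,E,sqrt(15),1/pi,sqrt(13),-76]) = [-76,-68,-41,-14.62,-sqrt(17),sqrt(17)/17,sqrt(10)/10,1/pi,sqrt(3)/3,sqrt(2),sqrt(2),sqrt(5),E,E,sqrt(10),sqrt(13),sqrt(15),sqrt(17)]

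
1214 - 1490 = -276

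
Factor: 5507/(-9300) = -1*2^(-2)*3^(-1)*5^(-2)*31^(-1)*5507^1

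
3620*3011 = 10899820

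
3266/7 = 466+4/7 ≈ 466.57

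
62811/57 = 20937/19 ≈ 1101.95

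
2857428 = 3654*782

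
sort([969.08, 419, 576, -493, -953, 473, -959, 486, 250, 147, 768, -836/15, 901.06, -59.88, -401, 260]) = [-959, -953, -493, -401, -59.88, -836/15, 147, 250, 260, 419, 473, 486, 576, 768, 901.06, 969.08]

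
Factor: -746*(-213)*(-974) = -1*2^2*3^1*71^1*373^1*487^1 = -154766652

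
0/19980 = 0 = 0.00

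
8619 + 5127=13746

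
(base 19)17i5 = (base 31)a3u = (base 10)9733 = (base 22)k29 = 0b10011000000101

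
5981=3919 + 2062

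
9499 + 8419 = 17918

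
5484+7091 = 12575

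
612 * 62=37944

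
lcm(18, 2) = 18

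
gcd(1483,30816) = 1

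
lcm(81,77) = 6237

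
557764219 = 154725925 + 403038294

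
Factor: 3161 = 29^1 * 109^1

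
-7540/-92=81 + 22/23 ≈ 81.96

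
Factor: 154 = 2^1 * 7^1 * 11^1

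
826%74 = 12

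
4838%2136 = 566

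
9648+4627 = 14275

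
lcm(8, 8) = 8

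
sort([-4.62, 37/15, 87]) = [-4.62, 37/15, 87]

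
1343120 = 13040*103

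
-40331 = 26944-67275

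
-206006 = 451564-657570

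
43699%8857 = 8271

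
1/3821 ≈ 0.000262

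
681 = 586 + 95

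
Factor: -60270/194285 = -1 * 2^1 * 3^1 * 13^(-1) * 41^1 * 61^(-1) = -246/793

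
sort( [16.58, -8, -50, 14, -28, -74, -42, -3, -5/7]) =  [-74, -50, -42, -28, -8, -3, -5/7, 14, 16.58]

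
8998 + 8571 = 17569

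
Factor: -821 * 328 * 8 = -1 * 2^6 * 41^1 * 821^1 = -2154304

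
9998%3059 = 821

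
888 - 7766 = -6878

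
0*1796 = 0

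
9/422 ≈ 0.0213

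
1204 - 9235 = -8031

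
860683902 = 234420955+626262947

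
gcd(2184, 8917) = 1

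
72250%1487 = 874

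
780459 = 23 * 33933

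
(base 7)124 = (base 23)2l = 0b1000011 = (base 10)67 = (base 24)2j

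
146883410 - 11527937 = 135355473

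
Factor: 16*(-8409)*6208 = -1*2^10*3^1*97^1*2803^1 = -835249152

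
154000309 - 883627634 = -729627325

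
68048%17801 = 14645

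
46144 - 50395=-4251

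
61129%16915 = 10384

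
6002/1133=5 + 337/1133 ≈ 5.30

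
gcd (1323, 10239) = 3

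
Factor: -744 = -1 * 2^3 * 3^1 * 31^1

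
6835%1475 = 935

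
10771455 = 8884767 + 1886688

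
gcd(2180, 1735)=5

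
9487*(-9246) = -87716802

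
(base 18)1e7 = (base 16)247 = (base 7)1462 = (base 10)583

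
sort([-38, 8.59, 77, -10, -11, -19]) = [-38, -19, -11, -10, 8.59, 77]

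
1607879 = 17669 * 91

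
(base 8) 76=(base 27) 28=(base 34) 1s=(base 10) 62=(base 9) 68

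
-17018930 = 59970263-76989193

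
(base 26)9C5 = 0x1901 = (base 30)73B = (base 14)2493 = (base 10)6401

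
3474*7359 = 25565166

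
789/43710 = 263/14570 ≈ 0.0181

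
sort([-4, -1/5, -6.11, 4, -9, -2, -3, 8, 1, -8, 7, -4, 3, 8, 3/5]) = [-9, -8, -6.11, -4, -4, -3, -2, -1/5, 3/5, 1, 3, 4, 7, 8, 8]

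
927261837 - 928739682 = -1477845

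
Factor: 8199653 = 7^1 * 11^1 * 83^1 * 1283^1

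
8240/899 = 9 + 149/899 ≈ 9.17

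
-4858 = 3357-8215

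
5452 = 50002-44550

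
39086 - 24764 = 14322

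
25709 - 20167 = 5542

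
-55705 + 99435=43730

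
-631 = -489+-142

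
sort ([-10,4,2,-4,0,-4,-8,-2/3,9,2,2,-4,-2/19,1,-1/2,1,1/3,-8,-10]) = [-10,-10,-8,-8,-4,-4,-4,-2/3,-1/2,-2/19,0,1/3,1,1,2,2,2,4,9]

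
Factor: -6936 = -1 * 2^3 * 3^1 * 17^2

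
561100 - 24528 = 536572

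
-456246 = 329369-785615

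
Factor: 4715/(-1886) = -1 * 2^(-1) * 5^1 = -5/2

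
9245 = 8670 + 575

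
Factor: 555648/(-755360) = -1*2^2*3^1*5^(-1)*1447^1*4721^(-1) = -17364/23605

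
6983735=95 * 73513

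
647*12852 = 8315244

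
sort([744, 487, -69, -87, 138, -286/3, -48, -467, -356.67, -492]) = [-492, -467, -356.67, -286/3, -87, -69, -48, 138, 487, 744]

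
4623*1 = 4623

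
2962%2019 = 943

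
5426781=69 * 78649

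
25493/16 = 1593 + 5/16 ≈ 1593.31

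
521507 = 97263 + 424244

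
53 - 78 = -25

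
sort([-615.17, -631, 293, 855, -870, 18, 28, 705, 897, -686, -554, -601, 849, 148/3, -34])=[-870, -686, -631, -615.17, -601, -554, -34, 18, 28, 148/3, 293, 705, 849, 855, 897]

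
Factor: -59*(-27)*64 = 2^6*3^3*59^1 = 101952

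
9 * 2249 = 20241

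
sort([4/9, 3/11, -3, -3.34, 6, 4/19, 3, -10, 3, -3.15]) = [-10, -3.34, -3.15, -3, 4/19, 3/11, 4/9, 3, 3, 6]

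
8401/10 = 840 + 1/10 = 840.10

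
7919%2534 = 317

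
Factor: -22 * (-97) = 2^1 * 11^1 * 97^1 = 2134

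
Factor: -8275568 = -1 * 2^4 * 7^1 * 37^1 * 1997^1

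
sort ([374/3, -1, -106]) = [-106, -1, 374/3]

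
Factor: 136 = 2^3 * 17^1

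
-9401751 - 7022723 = -16424474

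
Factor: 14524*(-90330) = -1*2^3*3^1*5^1*3011^1*3631^1 = -1311952920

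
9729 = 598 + 9131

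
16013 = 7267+8746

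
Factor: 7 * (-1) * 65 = -1 * 5^1 * 7^1 * 13^1 = -455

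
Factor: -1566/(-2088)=2^(-2) * 3^1=3/4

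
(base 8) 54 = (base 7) 62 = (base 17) 2a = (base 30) 1e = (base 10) 44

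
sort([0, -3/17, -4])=[-4, -3/17, 0]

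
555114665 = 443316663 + 111798002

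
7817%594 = 95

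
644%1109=644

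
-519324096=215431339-734755435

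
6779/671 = 10 + 69/671 ≈ 10.10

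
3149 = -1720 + 4869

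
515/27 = 19+2/27 ≈ 19.07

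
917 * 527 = 483259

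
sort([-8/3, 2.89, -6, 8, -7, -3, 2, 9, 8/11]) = [-7, -6, -3, -8/3, 8/11, 2, 2.89, 8, 9]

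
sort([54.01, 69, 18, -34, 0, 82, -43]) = [-43, -34, 0, 18, 54.01, 69, 82]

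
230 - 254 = -24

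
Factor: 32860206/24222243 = 2^1 * 3^1 * 23^(-1) * 347^1 * 5261^1 * 351047^(-1) = 10953402/8074081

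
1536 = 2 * 768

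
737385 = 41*17985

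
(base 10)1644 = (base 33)1gr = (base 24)2kc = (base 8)3154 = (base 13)996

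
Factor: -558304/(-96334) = 2^4 * 7^(-2) * 73^1 * 239^1 * 983^(-1) = 279152/48167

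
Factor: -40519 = -1*40519^1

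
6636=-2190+8826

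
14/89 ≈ 0.157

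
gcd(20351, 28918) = 1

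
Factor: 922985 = 5^1*7^1*26371^1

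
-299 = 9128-9427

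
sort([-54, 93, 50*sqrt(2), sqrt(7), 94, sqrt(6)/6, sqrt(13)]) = [-54, sqrt(6)/6, sqrt(7), sqrt(13), 50*sqrt(2), 93, 94]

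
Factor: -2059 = -1*29^1*71^1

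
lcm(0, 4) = 0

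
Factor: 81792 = 2^7*3^2*71^1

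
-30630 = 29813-60443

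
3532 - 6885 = -3353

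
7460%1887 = 1799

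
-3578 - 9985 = -13563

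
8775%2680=735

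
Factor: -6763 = -1*6763^1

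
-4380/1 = -4380 = -4380.00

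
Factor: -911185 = -1*5^1*11^1*16567^1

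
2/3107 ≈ 0.000644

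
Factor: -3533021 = -1 * 3533021^1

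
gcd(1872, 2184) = 312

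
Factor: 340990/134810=17^(-1) * 43^1=43/17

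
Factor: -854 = -1*2^1*7^1*61^1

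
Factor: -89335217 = -1 * 89335217^1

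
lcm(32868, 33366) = 2202156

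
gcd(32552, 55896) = 8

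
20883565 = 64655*323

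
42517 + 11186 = 53703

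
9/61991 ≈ 0.000145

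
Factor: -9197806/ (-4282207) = 2^1*47^1*1531^ (-1)*2797^ (-1)*97849^1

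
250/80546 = 125/40273 ≈ 0.00310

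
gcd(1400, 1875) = 25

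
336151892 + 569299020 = 905450912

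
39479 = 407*97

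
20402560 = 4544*4490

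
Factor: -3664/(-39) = 2^4*3^(-1)*13^(-1)*229^1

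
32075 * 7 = 224525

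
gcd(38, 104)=2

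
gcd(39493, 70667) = 1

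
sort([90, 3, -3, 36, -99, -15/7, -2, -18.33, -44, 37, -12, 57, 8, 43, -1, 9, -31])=[-99, -44, -31, -18.33, -12, -3, -15/7, -2, -1, 3, 8, 9, 36, 37, 43, 57, 90]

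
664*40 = 26560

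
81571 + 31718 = 113289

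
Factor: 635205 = 3^1 * 5^1 * 17^1 * 47^1 * 53^1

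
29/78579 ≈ 0.000369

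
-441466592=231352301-672818893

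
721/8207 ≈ 0.0879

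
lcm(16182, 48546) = 48546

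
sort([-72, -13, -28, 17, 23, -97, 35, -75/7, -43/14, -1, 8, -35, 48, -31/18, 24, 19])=[-97, -72, -35, -28, -13, -75/7, -43/14, -31/18, -1, 8, 17, 19, 23, 24, 35, 48]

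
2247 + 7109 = 9356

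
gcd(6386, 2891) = 1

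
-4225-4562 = -8787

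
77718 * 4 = 310872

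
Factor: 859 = 859^1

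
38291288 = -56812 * (-674)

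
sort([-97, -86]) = [-97, -86]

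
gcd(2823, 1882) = 941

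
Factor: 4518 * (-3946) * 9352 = -1 * 2^5 * 3^2 * 7^1 * 167^1 * 251^1 * 1973^1 = -166727717856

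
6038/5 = 1207 + 3/5 = 1207.60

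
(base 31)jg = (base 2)1001011101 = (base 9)742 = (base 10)605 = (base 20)1a5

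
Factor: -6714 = -1*2^1*3^2*373^1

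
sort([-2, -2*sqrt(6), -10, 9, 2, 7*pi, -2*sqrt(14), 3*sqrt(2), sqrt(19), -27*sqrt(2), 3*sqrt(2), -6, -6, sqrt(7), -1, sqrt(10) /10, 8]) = [-27*sqrt(2), -10, -2*sqrt(14), -6, -6, -2*sqrt(6), -2, -1, sqrt(10) /10, 2, sqrt(7), 3*sqrt(2), 3*sqrt(2), sqrt(19), 8, 9, 7*pi]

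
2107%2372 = 2107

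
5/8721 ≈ 0.000573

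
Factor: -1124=-1 * 2^2 * 281^1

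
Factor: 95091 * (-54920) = -1 * 2^3 * 3^1 * 5^1 * 29^1 * 1093^1 * 1373^1 = -5222397720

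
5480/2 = 2740 = 2740.00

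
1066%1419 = 1066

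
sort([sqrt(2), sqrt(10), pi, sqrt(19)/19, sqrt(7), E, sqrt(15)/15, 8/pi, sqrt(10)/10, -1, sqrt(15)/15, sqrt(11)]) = [-1, sqrt(19)/19, sqrt(15)/15, sqrt(15)/15, sqrt(10)/10, sqrt(2), 8/pi, sqrt(7), E, pi, sqrt(10), sqrt(11)]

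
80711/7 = 11530 + 1/7 ≈ 11530.14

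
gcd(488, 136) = 8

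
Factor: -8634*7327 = -1*2^1*3^1*17^1*431^1*1439^1 = -63261318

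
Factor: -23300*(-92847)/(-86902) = -1*2^1*3^1*5^2*233^1*30949^1*43451^(-1) = -1081667550/43451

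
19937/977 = 20 + 397/977 ≈ 20.41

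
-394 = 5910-6304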